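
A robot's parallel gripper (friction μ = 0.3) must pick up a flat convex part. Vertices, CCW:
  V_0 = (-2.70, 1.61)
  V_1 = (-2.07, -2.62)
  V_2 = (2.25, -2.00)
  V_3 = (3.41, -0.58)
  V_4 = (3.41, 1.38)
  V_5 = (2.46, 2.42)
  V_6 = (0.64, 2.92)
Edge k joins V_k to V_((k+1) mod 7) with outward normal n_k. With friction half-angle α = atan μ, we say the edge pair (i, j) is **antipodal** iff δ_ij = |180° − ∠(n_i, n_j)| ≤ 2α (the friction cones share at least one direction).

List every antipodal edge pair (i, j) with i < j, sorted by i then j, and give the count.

count = 4; pairs: (0,3), (1,5), (1,6), (2,6)

α = atan 0.3 = 16.70°;  2α = 33.40°
n_0 = (-0.9891, -0.1473)
n_1 = (+0.1421, -0.9899)
n_2 = (+0.7744, -0.6326)
n_3 = (+1.0000, -0.0000)
n_4 = (+0.7383, +0.6744)
n_5 = (+0.2649, +0.9643)
n_6 = (-0.3651, +0.9310)
  (0,1): δ = 90.30°  ·
  (0,2): δ = 47.72°  ·
  (0,3): δ = 8.47°  ✓
  (0,4): δ = 33.94°  ·
  (0,5): δ = 66.17°  ·
  (0,6): δ = 102.94°  ·
  (1,2): δ = 137.41°  ·
  (1,3): δ = 98.17°  ·
  (1,4): δ = 55.76°  ·
  (1,5): δ = 23.53°  ✓
  (1,6): δ = 13.25°  ✓
  (2,3): δ = 140.75°  ·
  (2,4): δ = 98.34°  ·
  (2,5): δ = 66.12°  ·
  (2,6): δ = 29.34°  ✓
  (3,4): δ = 137.59°  ·
  (3,5): δ = 105.36°  ·
  (3,6): δ = 68.58°  ·
  (4,5): δ = 147.77°  ·
  (4,6): δ = 110.99°  ·
  (5,6): δ = 143.22°  ·
antipodal pairs: 4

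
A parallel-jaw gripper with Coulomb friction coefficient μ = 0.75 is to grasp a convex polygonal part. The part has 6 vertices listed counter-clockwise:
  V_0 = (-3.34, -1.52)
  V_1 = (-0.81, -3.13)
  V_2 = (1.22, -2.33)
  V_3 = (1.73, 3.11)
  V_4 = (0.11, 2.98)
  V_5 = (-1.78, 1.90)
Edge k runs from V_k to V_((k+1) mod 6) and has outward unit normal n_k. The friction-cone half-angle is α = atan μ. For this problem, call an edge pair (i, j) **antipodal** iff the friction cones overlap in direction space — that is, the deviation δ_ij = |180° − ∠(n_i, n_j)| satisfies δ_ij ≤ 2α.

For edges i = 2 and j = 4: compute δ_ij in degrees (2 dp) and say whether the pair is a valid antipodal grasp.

δ = 54.90°, valid

α = atan 0.75 = 36.87°;  2α = 73.74°
edge 2: e_2 = (+0.51, +5.44);  n_2 = (+0.9956, -0.0933)
edge 4: e_4 = (-1.89, -1.08);  n_4 = (-0.4961, +0.8682)
∠(n_2, n_4) = 125.10°
δ = |180° − 125.10°| = 54.90°
54.90° ≤ 2α = 73.74°  →  valid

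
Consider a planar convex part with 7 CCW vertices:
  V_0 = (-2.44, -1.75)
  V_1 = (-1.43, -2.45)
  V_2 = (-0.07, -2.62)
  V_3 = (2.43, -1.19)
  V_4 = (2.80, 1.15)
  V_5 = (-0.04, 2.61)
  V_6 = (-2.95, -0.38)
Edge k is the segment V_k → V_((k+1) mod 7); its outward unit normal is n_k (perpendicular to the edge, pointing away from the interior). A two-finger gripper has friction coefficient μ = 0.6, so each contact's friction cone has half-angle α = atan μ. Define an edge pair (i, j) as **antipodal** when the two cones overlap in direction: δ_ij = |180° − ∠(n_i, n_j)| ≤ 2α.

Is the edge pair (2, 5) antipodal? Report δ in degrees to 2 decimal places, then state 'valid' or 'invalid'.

δ = 16.01°, valid

α = atan 0.6 = 30.96°;  2α = 61.93°
edge 2: e_2 = (+2.50, +1.43);  n_2 = (+0.4965, -0.8680)
edge 5: e_5 = (-2.91, -2.99);  n_5 = (-0.7166, +0.6975)
∠(n_2, n_5) = 163.99°
δ = |180° − 163.99°| = 16.01°
16.01° ≤ 2α = 61.93°  →  valid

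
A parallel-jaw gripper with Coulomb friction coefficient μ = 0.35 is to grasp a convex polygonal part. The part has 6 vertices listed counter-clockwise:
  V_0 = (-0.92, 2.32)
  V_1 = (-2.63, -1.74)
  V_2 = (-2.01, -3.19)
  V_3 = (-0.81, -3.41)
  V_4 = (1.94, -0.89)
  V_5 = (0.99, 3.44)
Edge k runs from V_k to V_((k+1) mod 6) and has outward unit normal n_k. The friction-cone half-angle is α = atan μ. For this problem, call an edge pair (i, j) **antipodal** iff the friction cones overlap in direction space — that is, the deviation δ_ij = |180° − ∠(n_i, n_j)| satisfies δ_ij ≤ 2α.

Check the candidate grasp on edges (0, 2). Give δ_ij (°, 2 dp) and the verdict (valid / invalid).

δ = 77.55°, invalid

α = atan 0.35 = 19.29°;  2α = 38.58°
edge 0: e_0 = (-1.71, -4.06);  n_0 = (-0.9216, +0.3882)
edge 2: e_2 = (+1.20, -0.22);  n_2 = (-0.1803, -0.9836)
∠(n_0, n_2) = 102.45°
δ = |180° − 102.45°| = 77.55°
77.55° > 2α = 38.58°  →  invalid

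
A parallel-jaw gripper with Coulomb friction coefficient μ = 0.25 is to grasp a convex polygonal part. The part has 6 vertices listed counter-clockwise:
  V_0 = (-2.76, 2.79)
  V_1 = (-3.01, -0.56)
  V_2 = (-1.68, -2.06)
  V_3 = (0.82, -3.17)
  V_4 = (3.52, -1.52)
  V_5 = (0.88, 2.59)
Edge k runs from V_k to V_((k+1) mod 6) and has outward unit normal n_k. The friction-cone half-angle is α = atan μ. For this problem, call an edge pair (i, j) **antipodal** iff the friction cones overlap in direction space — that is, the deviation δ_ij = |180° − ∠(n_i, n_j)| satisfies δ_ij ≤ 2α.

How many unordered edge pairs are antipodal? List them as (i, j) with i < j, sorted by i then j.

count = 2; pairs: (1,4), (2,5)

α = atan 0.25 = 14.04°;  2α = 28.07°
n_0 = (-0.9972, +0.0744)
n_1 = (-0.7482, -0.6634)
n_2 = (-0.4058, -0.9140)
n_3 = (+0.5215, -0.8533)
n_4 = (+0.8414, +0.5404)
n_5 = (+0.0549, +0.9985)
  (0,1): δ = 134.17°  ·
  (0,2): δ = 109.67°  ·
  (0,3): δ = 54.30°  ·
  (0,4): δ = 36.98°  ·
  (0,5): δ = 91.12°  ·
  (1,2): δ = 155.50°  ·
  (1,3): δ = 100.13°  ·
  (1,4): δ = 8.85°  ✓
  (1,5): δ = 45.29°  ·
  (2,3): δ = 124.63°  ·
  (2,4): δ = 33.34°  ·
  (2,5): δ = 20.80°  ✓
  (3,4): δ = 88.72°  ·
  (3,5): δ = 34.57°  ·
  (4,5): δ = 125.86°  ·
antipodal pairs: 2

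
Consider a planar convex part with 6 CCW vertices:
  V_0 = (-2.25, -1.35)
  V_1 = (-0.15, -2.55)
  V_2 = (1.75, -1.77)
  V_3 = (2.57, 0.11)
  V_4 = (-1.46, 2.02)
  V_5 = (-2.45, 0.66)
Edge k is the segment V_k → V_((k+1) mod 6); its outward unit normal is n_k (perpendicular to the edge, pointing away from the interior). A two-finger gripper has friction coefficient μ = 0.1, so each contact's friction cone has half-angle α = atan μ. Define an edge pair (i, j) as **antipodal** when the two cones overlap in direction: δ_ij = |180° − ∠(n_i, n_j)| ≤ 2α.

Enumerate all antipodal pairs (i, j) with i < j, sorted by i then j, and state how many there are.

count = 1; pairs: (0,3)

α = atan 0.1 = 5.71°;  2α = 11.42°
n_0 = (-0.4961, -0.8682)
n_1 = (+0.3798, -0.9251)
n_2 = (+0.9166, -0.3998)
n_3 = (+0.4283, +0.9036)
n_4 = (-0.8085, +0.5885)
n_5 = (-0.9951, -0.0990)
  (0,1): δ = 127.94°  ·
  (0,2): δ = 83.82°  ·
  (0,3): δ = 4.39°  ✓
  (0,4): δ = 83.69°  ·
  (0,5): δ = 125.43°  ·
  (1,2): δ = 135.88°  ·
  (1,3): δ = 47.68°  ·
  (1,4): δ = 31.63°  ·
  (1,5): δ = 73.36°  ·
  (2,3): δ = 91.79°  ·
  (2,4): δ = 12.49°  ·
  (2,5): δ = 29.25°  ·
  (3,4): δ = 100.69°  ·
  (3,5): δ = 58.96°  ·
  (4,5): δ = 138.27°  ·
antipodal pairs: 1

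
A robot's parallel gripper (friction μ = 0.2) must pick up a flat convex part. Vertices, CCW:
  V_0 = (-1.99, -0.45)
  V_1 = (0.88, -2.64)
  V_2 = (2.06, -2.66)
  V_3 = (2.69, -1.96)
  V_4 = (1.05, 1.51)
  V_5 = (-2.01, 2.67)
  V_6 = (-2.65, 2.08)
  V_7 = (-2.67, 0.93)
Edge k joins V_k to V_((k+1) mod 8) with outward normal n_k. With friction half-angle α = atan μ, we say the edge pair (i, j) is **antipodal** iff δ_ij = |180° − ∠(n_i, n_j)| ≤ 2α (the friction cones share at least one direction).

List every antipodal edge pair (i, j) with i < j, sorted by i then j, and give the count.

count = 4; pairs: (0,4), (1,4), (2,5), (3,7)

α = atan 0.2 = 11.31°;  2α = 22.62°
n_0 = (-0.6066, -0.7950)
n_1 = (-0.0169, -0.9999)
n_2 = (+0.7433, -0.6690)
n_3 = (+0.9041, +0.4273)
n_4 = (+0.3545, +0.9351)
n_5 = (-0.6778, +0.7352)
n_6 = (-0.9998, +0.0174)
n_7 = (-0.8970, -0.4420)
  (0,1): δ = 143.62°  ·
  (0,2): δ = 94.64°  ·
  (0,3): δ = 27.36°  ·
  (0,4): δ = 16.59°  ✓
  (0,5): δ = 80.02°  ·
  (0,6): δ = 126.35°  ·
  (0,7): δ = 153.58°  ·
  (1,2): δ = 131.02°  ·
  (1,3): δ = 63.73°  ·
  (1,4): δ = 19.79°  ✓
  (1,5): δ = 43.64°  ·
  (1,6): δ = 89.97°  ·
  (1,7): δ = 117.20°  ·
  (2,3): δ = 112.72°  ·
  (2,4): δ = 68.77°  ·
  (2,5): δ = 5.34°  ✓
  (2,6): δ = 40.99°  ·
  (2,7): δ = 68.22°  ·
  (3,4): δ = 136.06°  ·
  (3,5): δ = 72.62°  ·
  (3,6): δ = 26.29°  ·
  (3,7): δ = 0.94°  ✓
  (4,5): δ = 116.57°  ·
  (4,6): δ = 70.24°  ·
  (4,7): δ = 43.01°  ·
  (5,6): δ = 133.67°  ·
  (5,7): δ = 106.44°  ·
  (6,7): δ = 152.77°  ·
antipodal pairs: 4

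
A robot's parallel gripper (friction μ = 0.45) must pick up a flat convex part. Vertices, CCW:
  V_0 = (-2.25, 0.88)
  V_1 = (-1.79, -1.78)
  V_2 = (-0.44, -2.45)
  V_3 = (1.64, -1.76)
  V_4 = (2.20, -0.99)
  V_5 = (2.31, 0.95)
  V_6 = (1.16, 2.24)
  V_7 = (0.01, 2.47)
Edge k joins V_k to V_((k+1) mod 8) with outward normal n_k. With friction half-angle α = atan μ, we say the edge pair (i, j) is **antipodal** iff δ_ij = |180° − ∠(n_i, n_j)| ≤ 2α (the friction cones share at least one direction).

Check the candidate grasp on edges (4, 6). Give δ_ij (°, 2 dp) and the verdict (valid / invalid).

α = atan 0.45 = 24.23°;  2α = 48.46°
edge 4: e_4 = (+0.11, +1.94);  n_4 = (+0.9984, -0.0566)
edge 6: e_6 = (-1.15, +0.23);  n_6 = (+0.1961, +0.9806)
∠(n_4, n_6) = 81.94°
δ = |180° − 81.94°| = 98.06°
98.06° > 2α = 48.46°  →  invalid

δ = 98.06°, invalid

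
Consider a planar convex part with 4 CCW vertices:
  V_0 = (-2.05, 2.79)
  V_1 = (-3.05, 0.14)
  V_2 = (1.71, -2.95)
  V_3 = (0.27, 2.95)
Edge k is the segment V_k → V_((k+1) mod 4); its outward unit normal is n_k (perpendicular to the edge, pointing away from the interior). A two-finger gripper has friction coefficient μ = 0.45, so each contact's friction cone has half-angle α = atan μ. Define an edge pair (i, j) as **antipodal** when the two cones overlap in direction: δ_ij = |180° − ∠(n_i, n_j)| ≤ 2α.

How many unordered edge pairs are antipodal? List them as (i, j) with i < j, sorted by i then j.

α = atan 0.45 = 24.23°;  2α = 48.46°
n_0 = (-0.9356, +0.3531)
n_1 = (-0.5445, -0.8388)
n_2 = (+0.9715, +0.2371)
n_3 = (-0.0688, +0.9976)
  (0,1): δ = 102.32°  ·
  (0,2): δ = 34.39°  ✓
  (0,3): δ = 114.62°  ·
  (1,2): δ = 43.29°  ✓
  (1,3): δ = 36.94°  ✓
  (2,3): δ = 99.77°  ·
antipodal pairs: 3

count = 3; pairs: (0,2), (1,2), (1,3)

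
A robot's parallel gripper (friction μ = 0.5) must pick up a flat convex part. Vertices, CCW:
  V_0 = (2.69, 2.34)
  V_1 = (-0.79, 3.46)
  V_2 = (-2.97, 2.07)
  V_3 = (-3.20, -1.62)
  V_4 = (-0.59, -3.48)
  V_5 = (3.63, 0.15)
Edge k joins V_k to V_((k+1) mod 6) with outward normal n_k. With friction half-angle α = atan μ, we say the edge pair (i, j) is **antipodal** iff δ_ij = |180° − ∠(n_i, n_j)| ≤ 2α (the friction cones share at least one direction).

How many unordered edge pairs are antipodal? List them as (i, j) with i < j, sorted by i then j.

α = atan 0.5 = 26.57°;  2α = 53.13°
n_0 = (+0.3064, +0.9519)
n_1 = (-0.5376, +0.8432)
n_2 = (-0.9981, +0.0622)
n_3 = (-0.5804, -0.8144)
n_4 = (+0.6521, -0.7581)
n_5 = (+0.9189, +0.3944)
  (0,1): δ = 129.64°  ·
  (0,2): δ = 75.73°  ·
  (0,3): δ = 17.64°  ✓
  (0,4): δ = 58.54°  ·
  (0,5): δ = 131.07°  ·
  (1,2): δ = 126.09°  ·
  (1,3): δ = 68.00°  ·
  (1,4): δ = 8.18°  ✓
  (1,5): δ = 80.71°  ·
  (2,3): δ = 121.91°  ·
  (2,4): δ = 45.73°  ✓
  (2,5): δ = 26.80°  ✓
  (3,4): δ = 103.82°  ·
  (3,5): δ = 31.29°  ✓
  (4,5): δ = 107.47°  ·
antipodal pairs: 5

count = 5; pairs: (0,3), (1,4), (2,4), (2,5), (3,5)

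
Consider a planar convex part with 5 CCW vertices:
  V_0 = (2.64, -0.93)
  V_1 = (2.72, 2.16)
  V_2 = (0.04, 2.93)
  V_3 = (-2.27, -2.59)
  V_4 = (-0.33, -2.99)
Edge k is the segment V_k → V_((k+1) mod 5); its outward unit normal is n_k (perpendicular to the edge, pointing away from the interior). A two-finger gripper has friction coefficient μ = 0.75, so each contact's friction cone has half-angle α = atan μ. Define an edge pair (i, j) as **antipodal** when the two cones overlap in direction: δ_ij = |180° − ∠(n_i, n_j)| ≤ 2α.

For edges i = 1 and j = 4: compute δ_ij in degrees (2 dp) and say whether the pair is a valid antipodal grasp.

δ = 50.78°, valid

α = atan 0.75 = 36.87°;  2α = 73.74°
edge 1: e_1 = (-2.68, +0.77);  n_1 = (+0.2761, +0.9611)
edge 4: e_4 = (+2.97, +2.06);  n_4 = (+0.5699, -0.8217)
∠(n_1, n_4) = 129.22°
δ = |180° − 129.22°| = 50.78°
50.78° ≤ 2α = 73.74°  →  valid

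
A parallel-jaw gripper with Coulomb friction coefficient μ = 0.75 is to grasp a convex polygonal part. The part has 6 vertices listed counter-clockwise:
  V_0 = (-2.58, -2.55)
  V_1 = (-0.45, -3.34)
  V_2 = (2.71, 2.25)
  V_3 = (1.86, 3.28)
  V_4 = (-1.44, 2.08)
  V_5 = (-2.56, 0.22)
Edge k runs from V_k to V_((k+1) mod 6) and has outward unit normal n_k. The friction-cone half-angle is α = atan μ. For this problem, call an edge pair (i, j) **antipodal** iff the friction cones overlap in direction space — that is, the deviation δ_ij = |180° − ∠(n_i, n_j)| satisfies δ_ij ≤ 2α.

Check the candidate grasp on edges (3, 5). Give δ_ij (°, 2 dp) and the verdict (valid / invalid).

α = atan 0.75 = 36.87°;  2α = 73.74°
edge 3: e_3 = (-3.30, -1.20);  n_3 = (-0.3417, +0.9398)
edge 5: e_5 = (-0.02, -2.77);  n_5 = (-1.0000, +0.0072)
∠(n_3, n_5) = 69.60°
δ = |180° − 69.60°| = 110.40°
110.40° > 2α = 73.74°  →  invalid

δ = 110.40°, invalid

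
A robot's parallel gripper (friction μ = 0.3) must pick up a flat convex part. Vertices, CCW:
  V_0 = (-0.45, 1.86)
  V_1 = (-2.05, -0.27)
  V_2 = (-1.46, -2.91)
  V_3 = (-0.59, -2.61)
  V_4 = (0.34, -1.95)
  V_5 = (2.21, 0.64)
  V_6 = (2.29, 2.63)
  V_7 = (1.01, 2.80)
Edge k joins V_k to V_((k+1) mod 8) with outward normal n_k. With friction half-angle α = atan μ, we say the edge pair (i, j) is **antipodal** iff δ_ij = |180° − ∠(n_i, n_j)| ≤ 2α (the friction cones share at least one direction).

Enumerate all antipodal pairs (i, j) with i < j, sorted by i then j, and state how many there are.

count = 7; pairs: (0,3), (0,4), (1,5), (2,6), (2,7), (3,7), (4,7)

α = atan 0.3 = 16.70°;  2α = 33.40°
n_0 = (-0.7995, +0.6006)
n_1 = (-0.9759, -0.2181)
n_2 = (+0.3260, -0.9454)
n_3 = (+0.5787, -0.8155)
n_4 = (+0.8108, -0.5854)
n_5 = (+0.9992, -0.0402)
n_6 = (+0.1317, +0.9913)
n_7 = (-0.5413, +0.8408)
  (0,1): δ = 130.49°  ·
  (0,2): δ = 34.06°  ·
  (0,3): δ = 17.72°  ✓
  (0,4): δ = 1.08°  ✓
  (0,5): δ = 34.61°  ·
  (0,6): δ = 119.35°  ·
  (0,7): δ = 159.69°  ·
  (1,2): δ = 83.57°  ·
  (1,3): δ = 67.24°  ·
  (1,4): δ = 48.43°  ·
  (1,5): δ = 14.90°  ✓
  (1,6): δ = 69.84°  ·
  (1,7): δ = 110.18°  ·
  (2,3): δ = 163.66°  ·
  (2,4): δ = 144.86°  ·
  (2,5): δ = 111.33°  ·
  (2,6): δ = 26.59°  ✓
  (2,7): δ = 13.75°  ✓
  (3,4): δ = 161.19°  ·
  (3,5): δ = 127.66°  ·
  (3,6): δ = 42.93°  ·
  (3,7): δ = 2.59°  ✓
  (4,5): δ = 146.47°  ·
  (4,6): δ = 61.74°  ·
  (4,7): δ = 21.40°  ✓
  (5,6): δ = 95.26°  ·
  (5,7): δ = 54.92°  ·
  (6,7): δ = 139.66°  ·
antipodal pairs: 7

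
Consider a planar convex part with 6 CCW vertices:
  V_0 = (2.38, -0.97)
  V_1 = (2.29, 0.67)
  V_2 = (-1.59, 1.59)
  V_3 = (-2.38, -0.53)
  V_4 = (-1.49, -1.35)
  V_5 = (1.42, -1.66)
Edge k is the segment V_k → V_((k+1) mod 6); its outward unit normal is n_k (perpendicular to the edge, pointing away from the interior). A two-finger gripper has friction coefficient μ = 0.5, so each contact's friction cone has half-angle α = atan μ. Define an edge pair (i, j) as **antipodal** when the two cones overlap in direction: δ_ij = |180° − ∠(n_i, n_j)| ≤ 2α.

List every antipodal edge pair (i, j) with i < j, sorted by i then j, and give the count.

α = atan 0.5 = 26.57°;  2α = 53.13°
n_0 = (+0.9985, +0.0548)
n_1 = (+0.2307, +0.9730)
n_2 = (-0.9371, +0.3492)
n_3 = (-0.6776, -0.7354)
n_4 = (-0.1059, -0.9944)
n_5 = (+0.5836, -0.8120)
  (0,1): δ = 106.48°  ·
  (0,2): δ = 23.58°  ✓
  (0,3): δ = 44.20°  ✓
  (0,4): δ = 80.78°  ·
  (0,5): δ = 122.57°  ·
  (1,2): δ = 97.10°  ·
  (1,3): δ = 29.32°  ✓
  (1,4): δ = 7.26°  ✓
  (1,5): δ = 49.05°  ✓
  (2,3): δ = 112.22°  ·
  (2,4): δ = 75.64°  ·
  (2,5): δ = 33.86°  ✓
  (3,4): δ = 143.42°  ·
  (3,5): δ = 101.64°  ·
  (4,5): δ = 138.21°  ·
antipodal pairs: 6

count = 6; pairs: (0,2), (0,3), (1,3), (1,4), (1,5), (2,5)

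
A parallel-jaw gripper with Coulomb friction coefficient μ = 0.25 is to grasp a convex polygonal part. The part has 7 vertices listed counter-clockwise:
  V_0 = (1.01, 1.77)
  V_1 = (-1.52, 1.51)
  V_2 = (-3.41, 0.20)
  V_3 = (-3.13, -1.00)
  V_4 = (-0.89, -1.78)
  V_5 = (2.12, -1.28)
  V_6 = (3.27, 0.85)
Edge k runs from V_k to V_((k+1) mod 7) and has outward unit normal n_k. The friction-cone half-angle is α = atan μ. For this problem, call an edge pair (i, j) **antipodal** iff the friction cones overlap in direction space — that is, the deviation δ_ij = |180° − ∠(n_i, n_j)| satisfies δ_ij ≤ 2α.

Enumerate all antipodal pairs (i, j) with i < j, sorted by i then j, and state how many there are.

count = 5; pairs: (0,3), (0,4), (1,4), (1,5), (3,6)

α = atan 0.25 = 14.04°;  2α = 28.07°
n_0 = (-0.1022, +0.9948)
n_1 = (-0.5697, +0.8219)
n_2 = (-0.9738, -0.2272)
n_3 = (-0.3288, -0.9444)
n_4 = (+0.1639, -0.9865)
n_5 = (+0.8799, -0.4751)
n_6 = (+0.3770, +0.9262)
  (0,1): δ = 151.14°  ·
  (0,2): δ = 82.73°  ·
  (0,3): δ = 25.07°  ✓
  (0,4): δ = 3.56°  ✓
  (0,5): δ = 55.77°  ·
  (0,6): δ = 151.98°  ·
  (1,2): δ = 111.59°  ·
  (1,3): δ = 53.93°  ·
  (1,4): δ = 25.30°  ✓
  (1,5): δ = 26.91°  ✓
  (1,6): δ = 123.12°  ·
  (2,3): δ = 122.33°  ·
  (2,4): δ = 93.70°  ·
  (2,5): δ = 41.50°  ·
  (2,6): δ = 54.72°  ·
  (3,4): δ = 151.37°  ·
  (3,5): δ = 99.17°  ·
  (3,6): δ = 2.95°  ✓
  (4,5): δ = 127.80°  ·
  (4,6): δ = 31.58°  ·
  (5,6): δ = 83.79°  ·
antipodal pairs: 5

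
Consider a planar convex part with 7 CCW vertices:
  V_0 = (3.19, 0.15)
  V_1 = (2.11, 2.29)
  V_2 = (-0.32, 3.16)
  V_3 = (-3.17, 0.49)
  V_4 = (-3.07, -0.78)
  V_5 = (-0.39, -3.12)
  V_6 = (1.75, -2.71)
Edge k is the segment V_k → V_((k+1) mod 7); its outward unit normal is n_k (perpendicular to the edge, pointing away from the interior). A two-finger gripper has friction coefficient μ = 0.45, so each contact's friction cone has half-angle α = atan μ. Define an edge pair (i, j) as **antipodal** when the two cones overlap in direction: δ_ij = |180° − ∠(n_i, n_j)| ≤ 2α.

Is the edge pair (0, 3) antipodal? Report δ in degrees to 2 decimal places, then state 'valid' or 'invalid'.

δ = 22.28°, valid

α = atan 0.45 = 24.23°;  2α = 48.46°
edge 0: e_0 = (-1.08, +2.14);  n_0 = (+0.8928, +0.4505)
edge 3: e_3 = (+0.10, -1.27);  n_3 = (-0.9969, -0.0785)
∠(n_0, n_3) = 157.72°
δ = |180° − 157.72°| = 22.28°
22.28° ≤ 2α = 48.46°  →  valid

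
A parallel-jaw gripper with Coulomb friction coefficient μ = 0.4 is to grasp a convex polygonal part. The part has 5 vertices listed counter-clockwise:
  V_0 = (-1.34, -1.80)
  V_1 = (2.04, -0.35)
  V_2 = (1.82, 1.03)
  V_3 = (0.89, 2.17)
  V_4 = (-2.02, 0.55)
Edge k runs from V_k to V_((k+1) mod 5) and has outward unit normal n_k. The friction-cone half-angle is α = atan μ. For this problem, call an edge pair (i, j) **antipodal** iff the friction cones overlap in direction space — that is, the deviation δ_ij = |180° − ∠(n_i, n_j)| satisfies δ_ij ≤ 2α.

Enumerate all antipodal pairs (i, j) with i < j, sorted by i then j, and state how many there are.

count = 3; pairs: (0,3), (1,4), (2,4)

α = atan 0.4 = 21.80°;  2α = 43.60°
n_0 = (+0.3942, -0.9190)
n_1 = (+0.9875, +0.1574)
n_2 = (+0.7749, +0.6321)
n_3 = (-0.4864, +0.8737)
n_4 = (-0.9606, -0.2780)
  (0,1): δ = 104.16°  ·
  (0,2): δ = 74.01°  ·
  (0,3): δ = 5.89°  ✓
  (0,4): δ = 82.92°  ·
  (1,2): δ = 149.85°  ·
  (1,3): δ = 69.95°  ·
  (1,4): δ = 7.08°  ✓
  (2,3): δ = 100.10°  ·
  (2,4): δ = 23.07°  ✓
  (3,4): δ = 102.97°  ·
antipodal pairs: 3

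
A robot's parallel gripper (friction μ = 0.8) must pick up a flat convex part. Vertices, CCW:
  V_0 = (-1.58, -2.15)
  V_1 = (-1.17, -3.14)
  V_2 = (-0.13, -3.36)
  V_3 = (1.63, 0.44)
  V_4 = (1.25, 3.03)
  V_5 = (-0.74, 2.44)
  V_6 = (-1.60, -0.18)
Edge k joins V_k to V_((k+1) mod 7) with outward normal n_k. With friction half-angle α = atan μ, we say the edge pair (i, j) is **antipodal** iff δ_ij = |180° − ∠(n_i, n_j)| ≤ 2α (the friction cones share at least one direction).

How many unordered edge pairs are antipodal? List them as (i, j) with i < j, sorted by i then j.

count = 9; pairs: (0,2), (0,3), (1,3), (1,4), (2,4), (2,5), (2,6), (3,5), (3,6)

α = atan 0.8 = 38.66°;  2α = 77.32°
n_0 = (-0.9239, -0.3826)
n_1 = (-0.2070, -0.9783)
n_2 = (+0.9074, -0.4203)
n_3 = (+0.9894, +0.1452)
n_4 = (-0.2843, +0.9587)
n_5 = (-0.9501, +0.3119)
n_6 = (-0.9999, -0.0102)
  (0,1): δ = 124.44°  ·
  (0,2): δ = 47.35°  ✓
  (0,3): δ = 14.15°  ✓
  (0,4): δ = 84.02°  ·
  (0,5): δ = 139.33°  ·
  (0,6): δ = 158.09°  ·
  (1,2): δ = 102.91°  ·
  (1,3): δ = 69.71°  ✓
  (1,4): δ = 28.46°  ✓
  (1,5): δ = 83.77°  ·
  (1,6): δ = 102.53°  ·
  (2,3): δ = 146.80°  ·
  (2,4): δ = 48.63°  ✓
  (2,5): δ = 6.68°  ✓
  (2,6): δ = 25.43°  ✓
  (3,4): δ = 81.83°  ·
  (3,5): δ = 26.52°  ✓
  (3,6): δ = 7.77°  ✓
  (4,5): δ = 124.69°  ·
  (4,6): δ = 105.93°  ·
  (5,6): δ = 161.25°  ·
antipodal pairs: 9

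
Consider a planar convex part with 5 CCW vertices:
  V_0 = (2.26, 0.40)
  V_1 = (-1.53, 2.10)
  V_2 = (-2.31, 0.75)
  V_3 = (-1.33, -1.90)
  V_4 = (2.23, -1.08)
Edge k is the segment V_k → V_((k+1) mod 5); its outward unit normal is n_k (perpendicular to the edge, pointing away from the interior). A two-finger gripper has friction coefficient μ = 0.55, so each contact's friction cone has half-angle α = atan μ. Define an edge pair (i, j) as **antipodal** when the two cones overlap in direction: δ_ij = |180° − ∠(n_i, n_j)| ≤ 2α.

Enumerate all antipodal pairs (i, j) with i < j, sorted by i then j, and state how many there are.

α = atan 0.55 = 28.81°;  2α = 57.62°
n_0 = (+0.4093, +0.9124)
n_1 = (-0.8659, +0.5003)
n_2 = (-0.9379, -0.3469)
n_3 = (+0.2245, -0.9745)
n_4 = (+0.9998, -0.0203)
  (0,1): δ = 95.86°  ·
  (0,2): δ = 45.55°  ✓
  (0,3): δ = 37.13°  ✓
  (0,4): δ = 113.00°  ·
  (1,2): δ = 129.69°  ·
  (1,3): δ = 47.01°  ✓
  (1,4): δ = 28.86°  ✓
  (2,3): δ = 97.32°  ·
  (2,4): δ = 21.46°  ✓
  (3,4): δ = 104.13°  ·
antipodal pairs: 5

count = 5; pairs: (0,2), (0,3), (1,3), (1,4), (2,4)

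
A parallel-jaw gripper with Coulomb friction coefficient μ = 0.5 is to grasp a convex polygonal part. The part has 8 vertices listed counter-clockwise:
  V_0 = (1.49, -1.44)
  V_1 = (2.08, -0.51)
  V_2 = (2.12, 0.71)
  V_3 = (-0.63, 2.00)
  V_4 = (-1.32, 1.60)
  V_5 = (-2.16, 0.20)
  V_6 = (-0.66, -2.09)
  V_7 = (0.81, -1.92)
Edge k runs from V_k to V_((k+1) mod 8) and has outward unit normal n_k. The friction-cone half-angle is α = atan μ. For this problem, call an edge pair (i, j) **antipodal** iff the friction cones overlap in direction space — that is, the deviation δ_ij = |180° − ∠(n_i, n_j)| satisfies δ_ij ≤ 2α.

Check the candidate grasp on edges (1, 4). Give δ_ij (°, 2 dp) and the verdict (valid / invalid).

α = atan 0.5 = 26.57°;  2α = 53.13°
edge 1: e_1 = (+0.04, +1.22);  n_1 = (+0.9995, -0.0328)
edge 4: e_4 = (-0.84, -1.40);  n_4 = (-0.8575, +0.5145)
∠(n_1, n_4) = 150.91°
δ = |180° − 150.91°| = 29.09°
29.09° ≤ 2α = 53.13°  →  valid

δ = 29.09°, valid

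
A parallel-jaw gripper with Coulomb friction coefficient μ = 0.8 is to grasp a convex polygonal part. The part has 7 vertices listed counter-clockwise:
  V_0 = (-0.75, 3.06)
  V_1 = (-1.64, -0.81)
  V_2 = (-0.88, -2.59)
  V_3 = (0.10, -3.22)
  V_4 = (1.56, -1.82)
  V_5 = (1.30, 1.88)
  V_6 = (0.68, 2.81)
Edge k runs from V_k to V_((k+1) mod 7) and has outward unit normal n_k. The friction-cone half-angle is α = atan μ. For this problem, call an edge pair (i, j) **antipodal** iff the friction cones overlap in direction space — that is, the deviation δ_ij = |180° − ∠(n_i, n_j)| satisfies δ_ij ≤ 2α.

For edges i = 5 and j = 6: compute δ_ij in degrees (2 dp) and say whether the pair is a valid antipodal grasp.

α = atan 0.8 = 38.66°;  2α = 77.32°
edge 5: e_5 = (-0.62, +0.93);  n_5 = (+0.8321, +0.5547)
edge 6: e_6 = (-1.43, +0.25);  n_6 = (+0.1722, +0.9851)
∠(n_5, n_6) = 46.39°
δ = |180° − 46.39°| = 133.61°
133.61° > 2α = 77.32°  →  invalid

δ = 133.61°, invalid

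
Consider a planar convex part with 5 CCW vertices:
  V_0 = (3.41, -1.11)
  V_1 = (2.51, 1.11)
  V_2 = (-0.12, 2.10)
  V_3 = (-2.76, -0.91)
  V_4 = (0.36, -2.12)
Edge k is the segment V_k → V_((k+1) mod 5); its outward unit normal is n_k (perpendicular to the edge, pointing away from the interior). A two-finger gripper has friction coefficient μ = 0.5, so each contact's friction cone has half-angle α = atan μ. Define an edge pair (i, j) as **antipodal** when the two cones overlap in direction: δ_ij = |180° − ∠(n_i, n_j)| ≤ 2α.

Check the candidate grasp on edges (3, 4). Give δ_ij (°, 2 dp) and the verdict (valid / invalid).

α = atan 0.5 = 26.57°;  2α = 53.13°
edge 3: e_3 = (+3.12, -1.21);  n_3 = (-0.3616, -0.9323)
edge 4: e_4 = (+3.05, +1.01);  n_4 = (+0.3144, -0.9493)
∠(n_3, n_4) = 39.52°
δ = |180° − 39.52°| = 140.48°
140.48° > 2α = 53.13°  →  invalid

δ = 140.48°, invalid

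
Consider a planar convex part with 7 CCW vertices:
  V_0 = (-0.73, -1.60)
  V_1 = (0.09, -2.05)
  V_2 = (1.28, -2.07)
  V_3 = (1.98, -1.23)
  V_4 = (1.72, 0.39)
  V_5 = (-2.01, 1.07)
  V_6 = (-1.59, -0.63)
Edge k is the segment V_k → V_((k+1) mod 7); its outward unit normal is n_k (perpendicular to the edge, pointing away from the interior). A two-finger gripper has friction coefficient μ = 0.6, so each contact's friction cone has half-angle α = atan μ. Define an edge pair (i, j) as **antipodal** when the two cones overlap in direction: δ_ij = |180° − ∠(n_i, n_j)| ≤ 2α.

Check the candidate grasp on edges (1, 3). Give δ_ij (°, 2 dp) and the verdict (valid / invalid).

δ = 79.92°, invalid

α = atan 0.6 = 30.96°;  2α = 61.93°
edge 1: e_1 = (+1.19, -0.02);  n_1 = (-0.0168, -0.9999)
edge 3: e_3 = (-0.26, +1.62);  n_3 = (+0.9874, +0.1585)
∠(n_1, n_3) = 100.08°
δ = |180° − 100.08°| = 79.92°
79.92° > 2α = 61.93°  →  invalid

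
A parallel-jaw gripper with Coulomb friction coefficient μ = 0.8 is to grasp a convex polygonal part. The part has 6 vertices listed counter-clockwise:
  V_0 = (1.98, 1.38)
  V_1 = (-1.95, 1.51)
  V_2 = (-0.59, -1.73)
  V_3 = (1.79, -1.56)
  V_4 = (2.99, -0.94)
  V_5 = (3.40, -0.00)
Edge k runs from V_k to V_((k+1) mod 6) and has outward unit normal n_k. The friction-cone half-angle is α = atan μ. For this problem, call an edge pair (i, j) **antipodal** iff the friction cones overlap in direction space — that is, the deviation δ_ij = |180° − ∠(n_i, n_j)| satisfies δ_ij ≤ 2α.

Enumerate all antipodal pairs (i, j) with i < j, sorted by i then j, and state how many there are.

count = 8; pairs: (0,1), (0,2), (0,3), (0,4), (1,4), (1,5), (2,5), (3,5)

α = atan 0.8 = 38.66°;  2α = 77.32°
n_0 = (+0.0331, +0.9995)
n_1 = (-0.9221, -0.3870)
n_2 = (+0.0712, -0.9975)
n_3 = (+0.4590, -0.8884)
n_4 = (+0.9166, -0.3998)
n_5 = (+0.6969, +0.7171)
  (0,1): δ = 65.34°  ✓
  (0,2): δ = 5.98°  ✓
  (0,3): δ = 29.22°  ✓
  (0,4): δ = 68.33°  ✓
  (0,5): δ = 137.71°  ·
  (1,2): δ = 108.68°  ·
  (1,3): δ = 85.45°  ·
  (1,4): δ = 46.34°  ✓
  (1,5): δ = 23.05°  ✓
  (2,3): δ = 156.76°  ·
  (2,4): δ = 117.65°  ·
  (2,5): δ = 48.27°  ✓
  (3,4): δ = 140.89°  ·
  (3,5): δ = 71.51°  ✓
  (4,5): δ = 110.62°  ·
antipodal pairs: 8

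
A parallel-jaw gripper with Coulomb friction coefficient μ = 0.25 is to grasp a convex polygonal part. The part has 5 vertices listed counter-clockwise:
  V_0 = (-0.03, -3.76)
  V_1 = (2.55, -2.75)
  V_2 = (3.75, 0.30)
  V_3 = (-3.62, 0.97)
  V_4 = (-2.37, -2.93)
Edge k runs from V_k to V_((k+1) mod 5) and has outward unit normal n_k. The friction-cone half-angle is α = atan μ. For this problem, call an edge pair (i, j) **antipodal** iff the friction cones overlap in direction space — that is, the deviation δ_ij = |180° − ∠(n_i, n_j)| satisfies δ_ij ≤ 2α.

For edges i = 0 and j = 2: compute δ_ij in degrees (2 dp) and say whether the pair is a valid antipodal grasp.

δ = 26.57°, valid

α = atan 0.25 = 14.04°;  2α = 28.07°
edge 0: e_0 = (+2.58, +1.01);  n_0 = (+0.3645, -0.9312)
edge 2: e_2 = (-7.37, +0.67);  n_2 = (+0.0905, +0.9959)
∠(n_0, n_2) = 153.43°
δ = |180° − 153.43°| = 26.57°
26.57° ≤ 2α = 28.07°  →  valid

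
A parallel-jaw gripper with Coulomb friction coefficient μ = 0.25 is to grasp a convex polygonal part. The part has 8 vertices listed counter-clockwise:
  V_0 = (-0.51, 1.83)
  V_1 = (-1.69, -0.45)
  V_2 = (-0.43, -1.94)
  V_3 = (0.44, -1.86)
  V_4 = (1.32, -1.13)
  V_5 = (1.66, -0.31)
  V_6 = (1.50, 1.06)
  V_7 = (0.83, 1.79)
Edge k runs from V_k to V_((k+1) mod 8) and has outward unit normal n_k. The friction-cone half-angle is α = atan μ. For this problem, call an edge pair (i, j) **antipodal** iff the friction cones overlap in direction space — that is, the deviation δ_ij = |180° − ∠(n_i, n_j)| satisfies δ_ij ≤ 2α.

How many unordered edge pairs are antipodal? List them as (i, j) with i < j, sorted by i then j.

α = atan 0.25 = 14.04°;  2α = 28.07°
n_0 = (-0.8881, +0.4596)
n_1 = (-0.7636, -0.6457)
n_2 = (+0.0916, -0.9958)
n_3 = (+0.6385, -0.7697)
n_4 = (+0.9237, -0.3830)
n_5 = (+0.9932, +0.1160)
n_6 = (+0.7367, +0.6762)
n_7 = (+0.0298, +0.9996)
  (0,1): δ = 112.42°  ·
  (0,2): δ = 57.38°  ·
  (0,3): δ = 22.96°  ✓
  (0,4): δ = 4.84°  ✓
  (0,5): δ = 34.02°  ·
  (0,6): δ = 69.91°  ·
  (0,7): δ = 115.65°  ·
  (1,2): δ = 124.97°  ·
  (1,3): δ = 90.54°  ·
  (1,4): δ = 62.74°  ·
  (1,5): δ = 33.56°  ·
  (1,6): δ = 2.33°  ✓
  (1,7): δ = 48.07°  ·
  (2,3): δ = 145.58°  ·
  (2,4): δ = 117.77°  ·
  (2,5): δ = 88.59°  ·
  (2,6): δ = 52.71°  ·
  (2,7): δ = 6.96°  ✓
  (3,4): δ = 152.20°  ·
  (3,5): δ = 123.02°  ·
  (3,6): δ = 87.13°  ·
  (3,7): δ = 41.39°  ·
  (4,5): δ = 150.82°  ·
  (4,6): δ = 114.93°  ·
  (4,7): δ = 69.19°  ·
  (5,6): δ = 144.12°  ·
  (5,7): δ = 98.37°  ·
  (6,7): δ = 134.26°  ·
antipodal pairs: 4

count = 4; pairs: (0,3), (0,4), (1,6), (2,7)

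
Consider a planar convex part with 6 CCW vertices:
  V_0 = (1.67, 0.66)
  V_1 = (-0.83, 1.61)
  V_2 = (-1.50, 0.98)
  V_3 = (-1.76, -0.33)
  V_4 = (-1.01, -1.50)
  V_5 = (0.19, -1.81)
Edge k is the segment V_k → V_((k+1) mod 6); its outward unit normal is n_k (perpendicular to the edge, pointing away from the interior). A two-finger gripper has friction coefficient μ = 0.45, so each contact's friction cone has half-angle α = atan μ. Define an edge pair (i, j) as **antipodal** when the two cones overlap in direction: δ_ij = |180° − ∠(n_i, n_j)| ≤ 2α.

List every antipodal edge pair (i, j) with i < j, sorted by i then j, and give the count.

α = atan 0.45 = 24.23°;  2α = 48.46°
n_0 = (+0.3552, +0.9348)
n_1 = (-0.6850, +0.7285)
n_2 = (-0.9809, +0.1947)
n_3 = (-0.8419, -0.5397)
n_4 = (-0.2501, -0.9682)
n_5 = (+0.8578, -0.5140)
  (0,1): δ = 115.96°  ·
  (0,2): δ = 80.42°  ·
  (0,3): δ = 36.53°  ✓
  (0,4): δ = 6.32°  ✓
  (0,5): δ = 79.88°  ·
  (1,2): δ = 144.46°  ·
  (1,3): δ = 100.58°  ·
  (1,4): δ = 57.72°  ·
  (1,5): δ = 15.83°  ✓
  (2,3): δ = 136.11°  ·
  (2,4): δ = 93.26°  ·
  (2,5): δ = 19.70°  ✓
  (3,4): δ = 137.15°  ·
  (3,5): δ = 63.59°  ·
  (4,5): δ = 106.44°  ·
antipodal pairs: 4

count = 4; pairs: (0,3), (0,4), (1,5), (2,5)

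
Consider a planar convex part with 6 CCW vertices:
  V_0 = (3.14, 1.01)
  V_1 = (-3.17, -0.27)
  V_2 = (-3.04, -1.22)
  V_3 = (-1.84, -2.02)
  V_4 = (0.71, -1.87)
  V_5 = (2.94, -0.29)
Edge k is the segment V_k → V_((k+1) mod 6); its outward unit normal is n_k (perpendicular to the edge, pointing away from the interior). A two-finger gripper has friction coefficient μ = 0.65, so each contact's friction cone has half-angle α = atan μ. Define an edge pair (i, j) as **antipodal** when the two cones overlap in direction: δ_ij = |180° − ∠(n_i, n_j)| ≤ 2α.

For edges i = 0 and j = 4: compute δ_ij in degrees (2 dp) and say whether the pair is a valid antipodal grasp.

α = atan 0.65 = 33.02°;  2α = 66.05°
edge 0: e_0 = (-6.31, -1.28);  n_0 = (-0.1988, +0.9800)
edge 4: e_4 = (+2.23, +1.58);  n_4 = (+0.5781, -0.8160)
∠(n_0, n_4) = 156.15°
δ = |180° − 156.15°| = 23.85°
23.85° ≤ 2α = 66.05°  →  valid

δ = 23.85°, valid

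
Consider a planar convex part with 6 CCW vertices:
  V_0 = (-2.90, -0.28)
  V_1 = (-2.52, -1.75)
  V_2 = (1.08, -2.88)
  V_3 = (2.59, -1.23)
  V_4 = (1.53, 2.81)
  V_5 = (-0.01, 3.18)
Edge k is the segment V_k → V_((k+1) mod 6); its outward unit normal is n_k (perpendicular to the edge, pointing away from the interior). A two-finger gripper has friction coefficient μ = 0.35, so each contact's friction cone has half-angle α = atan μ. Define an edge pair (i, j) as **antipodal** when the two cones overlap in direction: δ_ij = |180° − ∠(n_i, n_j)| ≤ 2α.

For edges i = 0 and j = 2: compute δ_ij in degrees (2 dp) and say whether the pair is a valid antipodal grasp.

δ = 56.96°, invalid

α = atan 0.35 = 19.29°;  2α = 38.58°
edge 0: e_0 = (+0.38, -1.47);  n_0 = (-0.9682, -0.2503)
edge 2: e_2 = (+1.51, +1.65);  n_2 = (+0.7377, -0.6751)
∠(n_0, n_2) = 123.04°
δ = |180° − 123.04°| = 56.96°
56.96° > 2α = 38.58°  →  invalid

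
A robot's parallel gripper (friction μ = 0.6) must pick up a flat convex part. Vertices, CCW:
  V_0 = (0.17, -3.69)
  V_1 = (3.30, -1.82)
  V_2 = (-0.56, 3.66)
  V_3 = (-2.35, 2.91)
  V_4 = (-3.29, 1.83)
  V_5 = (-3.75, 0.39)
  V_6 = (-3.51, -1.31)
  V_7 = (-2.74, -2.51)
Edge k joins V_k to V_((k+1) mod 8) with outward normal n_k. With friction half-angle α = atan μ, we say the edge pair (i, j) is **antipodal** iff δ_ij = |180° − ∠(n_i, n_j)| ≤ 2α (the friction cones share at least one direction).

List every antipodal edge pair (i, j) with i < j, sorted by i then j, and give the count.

count = 8; pairs: (0,2), (0,3), (0,4), (1,4), (1,5), (1,6), (1,7), (2,7)

α = atan 0.6 = 30.96°;  2α = 61.93°
n_0 = (+0.5129, -0.8585)
n_1 = (+0.8175, +0.5759)
n_2 = (-0.3864, +0.9223)
n_3 = (-0.7543, +0.6565)
n_4 = (-0.9526, +0.3043)
n_5 = (-0.9902, -0.1398)
n_6 = (-0.8416, -0.5400)
n_7 = (-0.3758, -0.9267)
  (0,1): δ = 85.70°  ·
  (0,2): δ = 8.12°  ✓
  (0,3): δ = 18.11°  ✓
  (0,4): δ = 41.43°  ✓
  (0,5): δ = 67.18°  ·
  (0,6): δ = 91.83°  ·
  (0,7): δ = 127.07°  ·
  (1,2): δ = 102.43°  ·
  (1,3): δ = 76.20°  ·
  (1,4): δ = 52.88°  ✓
  (1,5): δ = 27.12°  ✓
  (1,6): δ = 2.47°  ✓
  (1,7): δ = 32.77°  ✓
  (2,3): δ = 153.77°  ·
  (2,4): δ = 130.45°  ·
  (2,5): δ = 104.70°  ·
  (2,6): δ = 80.05°  ·
  (2,7): δ = 44.81°  ✓
  (3,4): δ = 156.68°  ·
  (3,5): δ = 130.93°  ·
  (3,6): δ = 106.28°  ·
  (3,7): δ = 71.04°  ·
  (4,5): δ = 154.25°  ·
  (4,6): δ = 129.60°  ·
  (4,7): δ = 94.36°  ·
  (5,6): δ = 155.35°  ·
  (5,7): δ = 120.11°  ·
  (6,7): δ = 144.76°  ·
antipodal pairs: 8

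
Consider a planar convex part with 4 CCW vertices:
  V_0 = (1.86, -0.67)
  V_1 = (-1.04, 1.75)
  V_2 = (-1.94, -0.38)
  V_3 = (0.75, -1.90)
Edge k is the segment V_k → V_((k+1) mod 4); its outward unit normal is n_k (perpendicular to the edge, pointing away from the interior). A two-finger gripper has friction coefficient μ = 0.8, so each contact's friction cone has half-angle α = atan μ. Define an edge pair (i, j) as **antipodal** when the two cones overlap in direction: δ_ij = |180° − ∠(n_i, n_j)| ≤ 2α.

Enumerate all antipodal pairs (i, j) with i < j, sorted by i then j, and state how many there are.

α = atan 0.8 = 38.66°;  2α = 77.32°
n_0 = (+0.6407, +0.7678)
n_1 = (-0.9211, +0.3892)
n_2 = (-0.4920, -0.8706)
n_3 = (+0.7424, -0.6700)
  (0,1): δ = 73.06°  ✓
  (0,2): δ = 10.38°  ✓
  (0,3): δ = 87.78°  ·
  (1,2): δ = 96.56°  ·
  (1,3): δ = 19.16°  ✓
  (2,3): δ = 102.60°  ·
antipodal pairs: 3

count = 3; pairs: (0,1), (0,2), (1,3)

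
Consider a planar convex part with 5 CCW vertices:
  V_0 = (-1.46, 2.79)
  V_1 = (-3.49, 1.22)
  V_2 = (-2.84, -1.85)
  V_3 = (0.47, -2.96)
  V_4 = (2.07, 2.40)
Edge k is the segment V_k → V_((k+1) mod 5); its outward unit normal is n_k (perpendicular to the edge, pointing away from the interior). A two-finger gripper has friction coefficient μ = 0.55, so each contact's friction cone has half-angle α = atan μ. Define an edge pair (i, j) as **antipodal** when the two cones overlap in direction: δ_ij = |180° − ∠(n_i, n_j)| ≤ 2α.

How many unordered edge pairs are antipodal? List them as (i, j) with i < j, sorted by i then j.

count = 4; pairs: (0,2), (0,3), (1,3), (2,4)

α = atan 0.55 = 28.81°;  2α = 57.62°
n_0 = (-0.6118, +0.7910)
n_1 = (-0.9783, -0.2071)
n_2 = (-0.3179, -0.9481)
n_3 = (+0.9582, -0.2860)
n_4 = (+0.1098, +0.9940)
  (0,1): δ = 115.76°  ·
  (0,2): δ = 56.26°  ✓
  (0,3): δ = 35.66°  ✓
  (0,4): δ = 135.98°  ·
  (1,2): δ = 120.49°  ·
  (1,3): δ = 28.58°  ✓
  (1,4): δ = 71.74°  ·
  (2,3): δ = 88.08°  ·
  (2,4): δ = 12.23°  ✓
  (3,4): δ = 79.68°  ·
antipodal pairs: 4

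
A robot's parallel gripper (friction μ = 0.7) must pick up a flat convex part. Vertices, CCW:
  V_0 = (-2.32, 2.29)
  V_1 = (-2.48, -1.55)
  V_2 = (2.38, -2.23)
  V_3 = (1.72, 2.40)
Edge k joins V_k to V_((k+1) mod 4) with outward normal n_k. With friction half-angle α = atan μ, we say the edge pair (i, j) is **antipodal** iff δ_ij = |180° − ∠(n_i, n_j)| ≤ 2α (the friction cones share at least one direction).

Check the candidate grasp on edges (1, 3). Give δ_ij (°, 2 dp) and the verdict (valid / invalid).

α = atan 0.7 = 34.99°;  2α = 69.98°
edge 1: e_1 = (+4.86, -0.68);  n_1 = (-0.1386, -0.9904)
edge 3: e_3 = (-4.04, -0.11);  n_3 = (-0.0272, +0.9996)
∠(n_1, n_3) = 170.48°
δ = |180° − 170.48°| = 9.52°
9.52° ≤ 2α = 69.98°  →  valid

δ = 9.52°, valid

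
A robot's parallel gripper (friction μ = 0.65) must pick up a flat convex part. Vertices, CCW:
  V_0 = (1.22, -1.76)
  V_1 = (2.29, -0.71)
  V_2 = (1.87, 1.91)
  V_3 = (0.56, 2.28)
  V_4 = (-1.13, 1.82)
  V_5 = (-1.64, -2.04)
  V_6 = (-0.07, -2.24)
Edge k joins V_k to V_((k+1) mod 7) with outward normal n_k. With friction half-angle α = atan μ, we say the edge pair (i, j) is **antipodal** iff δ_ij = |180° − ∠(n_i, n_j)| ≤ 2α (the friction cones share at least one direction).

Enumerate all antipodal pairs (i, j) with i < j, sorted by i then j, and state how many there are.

count = 9; pairs: (0,2), (0,3), (0,4), (1,4), (2,5), (2,6), (3,5), (3,6), (4,6)

α = atan 0.65 = 33.02°;  2α = 66.05°
n_0 = (+0.7004, -0.7137)
n_1 = (+0.9874, +0.1583)
n_2 = (+0.2718, +0.9624)
n_3 = (-0.2626, +0.9649)
n_4 = (-0.9914, +0.1310)
n_5 = (-0.1264, -0.9920)
n_6 = (+0.3487, -0.9372)
  (0,1): δ = 125.35°  ·
  (0,2): δ = 60.23°  ✓
  (0,3): δ = 29.23°  ✓
  (0,4): δ = 38.01°  ✓
  (0,5): δ = 128.28°  ·
  (0,6): δ = 155.95°  ·
  (1,2): δ = 114.88°  ·
  (1,3): δ = 83.88°  ·
  (1,4): δ = 16.63°  ✓
  (1,5): δ = 73.63°  ·
  (1,6): δ = 101.30°  ·
  (2,3): δ = 149.00°  ·
  (2,4): δ = 81.75°  ·
  (2,5): δ = 8.51°  ✓
  (2,6): δ = 36.18°  ✓
  (3,4): δ = 112.75°  ·
  (3,5): δ = 22.49°  ✓
  (3,6): δ = 5.18°  ✓
  (4,5): δ = 89.73°  ·
  (4,6): δ = 62.06°  ✓
  (5,6): δ = 152.33°  ·
antipodal pairs: 9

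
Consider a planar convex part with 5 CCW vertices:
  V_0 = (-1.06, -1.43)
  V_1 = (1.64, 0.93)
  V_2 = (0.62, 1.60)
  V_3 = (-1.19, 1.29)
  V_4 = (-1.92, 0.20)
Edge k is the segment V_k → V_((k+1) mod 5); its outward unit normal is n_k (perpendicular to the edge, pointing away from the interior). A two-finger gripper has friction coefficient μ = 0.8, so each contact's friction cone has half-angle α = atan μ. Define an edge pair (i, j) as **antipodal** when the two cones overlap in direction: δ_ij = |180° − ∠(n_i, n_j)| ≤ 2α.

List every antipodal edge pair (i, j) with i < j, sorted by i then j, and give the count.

α = atan 0.8 = 38.66°;  2α = 77.32°
n_0 = (+0.6581, -0.7529)
n_1 = (+0.5490, +0.8358)
n_2 = (-0.1688, +0.9856)
n_3 = (-0.8309, +0.5565)
n_4 = (-0.8844, -0.4666)
  (0,1): δ = 74.46°  ✓
  (0,2): δ = 31.44°  ✓
  (0,3): δ = 15.03°  ✓
  (0,4): δ = 76.66°  ✓
  (1,2): δ = 136.98°  ·
  (1,3): δ = 90.51°  ·
  (1,4): δ = 28.88°  ✓
  (2,3): δ = 133.53°  ·
  (2,4): δ = 71.90°  ✓
  (3,4): δ = 118.37°  ·
antipodal pairs: 6

count = 6; pairs: (0,1), (0,2), (0,3), (0,4), (1,4), (2,4)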